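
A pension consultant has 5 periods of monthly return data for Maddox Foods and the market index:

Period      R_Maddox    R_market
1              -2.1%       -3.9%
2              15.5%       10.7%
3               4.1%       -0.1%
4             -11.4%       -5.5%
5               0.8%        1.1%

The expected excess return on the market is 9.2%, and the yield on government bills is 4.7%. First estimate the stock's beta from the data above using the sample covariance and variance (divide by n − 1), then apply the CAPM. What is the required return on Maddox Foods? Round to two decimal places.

18.15%

Mean R_i = (-2.1 + 15.5 + 4.1 − 11.4 + 0.8) / 5 = 1.3800%
Mean R_m = (-3.9 + 10.7 − 0.1 − 5.5 + 1.1) / 5 = 0.4600%
Σ(R_i − R̄_i)(R_m − R̄_m) = 234.0360  ⇒  Cov = 234.0360 / 4 = 58.5090
Σ(R_m − R̄_m)² = 160.1120  ⇒  Var(R_m) = 160.1120 / 4 = 40.0280
β = Cov / Var(R_m) = 58.5090 / 40.0280 = 1.4617
E(R) = R_f + β × MRP = 4.7% + 1.4617 × 9.2% = 18.15%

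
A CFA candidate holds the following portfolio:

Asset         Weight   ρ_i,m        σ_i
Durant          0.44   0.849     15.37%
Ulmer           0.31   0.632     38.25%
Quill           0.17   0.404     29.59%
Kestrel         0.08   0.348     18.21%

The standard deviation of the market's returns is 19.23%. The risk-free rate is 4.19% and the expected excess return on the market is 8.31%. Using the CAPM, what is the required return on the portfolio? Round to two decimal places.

11.01%

β_Durant = 0.849 × 15.37% / 19.23% = 0.6786
β_Ulmer = 0.632 × 38.25% / 19.23% = 1.2571
β_Quill = 0.404 × 29.59% / 19.23% = 0.6217
β_Kestrel = 0.348 × 18.21% / 19.23% = 0.3295
β_P = Σ w_i β_i = 0.44×0.6786 + 0.31×1.2571 + 0.17×0.6217 + 0.08×0.3295 = 0.8203
E(R_P) = R_f + β_P × MRP = 4.19% + 0.8203 × 8.31% = 11.01%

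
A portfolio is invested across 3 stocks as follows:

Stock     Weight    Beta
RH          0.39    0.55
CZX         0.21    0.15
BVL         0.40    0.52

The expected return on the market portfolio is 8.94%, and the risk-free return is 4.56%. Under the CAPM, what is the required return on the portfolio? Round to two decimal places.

β_P = Σ w_i β_i = 0.39×0.55 + 0.21×0.15 + 0.40×0.52 = 0.4540
MRP = 8.94% − 4.56% = 4.38%
E(R_P) = R_f + β_P × MRP = 4.56% + 0.4540 × 4.38% = 6.55%

6.55%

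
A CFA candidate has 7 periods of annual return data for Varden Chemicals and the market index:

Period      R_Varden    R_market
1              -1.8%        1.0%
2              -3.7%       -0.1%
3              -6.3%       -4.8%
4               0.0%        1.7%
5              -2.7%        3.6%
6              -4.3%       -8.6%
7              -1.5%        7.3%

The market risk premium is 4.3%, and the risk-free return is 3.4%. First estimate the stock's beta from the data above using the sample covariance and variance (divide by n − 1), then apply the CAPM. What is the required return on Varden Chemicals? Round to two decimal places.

Mean R_i = (-1.8 − 3.7 − 6.3 + 0.0 − 2.7 − 4.3 − 1.5) / 7 = -2.9000%
Mean R_m = (1.0 − 0.1 − 4.8 + 1.7 + 3.6 − 8.6 + 7.3) / 7 = 0.0143%
Σ(R_i − R̄_i)(R_m − R̄_m) = 45.4100  ⇒  Cov = 45.4100 / 6 = 7.5683
Σ(R_m − R̄_m)² = 167.1486  ⇒  Var(R_m) = 167.1486 / 6 = 27.8581
β = Cov / Var(R_m) = 7.5683 / 27.8581 = 0.2717
E(R) = R_f + β × MRP = 3.4% + 0.2717 × 4.3% = 4.57%

4.57%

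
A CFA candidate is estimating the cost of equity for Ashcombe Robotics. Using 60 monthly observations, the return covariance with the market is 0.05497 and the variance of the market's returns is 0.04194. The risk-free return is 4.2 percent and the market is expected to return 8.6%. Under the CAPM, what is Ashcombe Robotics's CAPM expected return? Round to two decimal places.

9.97%

β = Cov(R_i, R_m) / Var(R_m) = 0.05497 / 0.04194 = 1.3107
MRP = 8.6% − 4.2% = 4.40%
E(R) = R_f + β × MRP = 4.2% + 1.3107 × 4.4% = 9.97%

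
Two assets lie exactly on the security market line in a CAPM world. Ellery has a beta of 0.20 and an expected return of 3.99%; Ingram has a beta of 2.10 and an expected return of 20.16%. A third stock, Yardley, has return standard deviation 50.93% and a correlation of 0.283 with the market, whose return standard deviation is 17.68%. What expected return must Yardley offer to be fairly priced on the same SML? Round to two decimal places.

9.23%

MRP = (20.16% − 3.99%) / (2.10 − 0.20) = 8.5105%
R_f = 3.99% − 0.20 × 8.5105% = 2.2879%
β_Yardley = ρ·σ_i/σ_m = 0.283 × 50.93 / 17.68 = 0.8152
E(R_Yardley) = R_f + β × MRP = 2.2879% + 0.8152 × 8.5105% = 9.23%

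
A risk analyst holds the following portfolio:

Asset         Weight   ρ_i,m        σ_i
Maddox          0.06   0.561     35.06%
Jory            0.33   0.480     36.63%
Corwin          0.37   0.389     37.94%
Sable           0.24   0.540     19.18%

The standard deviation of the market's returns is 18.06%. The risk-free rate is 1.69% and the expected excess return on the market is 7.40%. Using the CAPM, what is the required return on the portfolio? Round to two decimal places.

β_Maddox = 0.561 × 35.06% / 18.06% = 1.0891
β_Jory = 0.480 × 36.63% / 18.06% = 0.9736
β_Corwin = 0.389 × 37.94% / 18.06% = 0.8172
β_Sable = 0.540 × 19.18% / 18.06% = 0.5735
β_P = Σ w_i β_i = 0.06×1.0891 + 0.33×0.9736 + 0.37×0.8172 + 0.24×0.5735 = 0.8266
E(R_P) = R_f + β_P × MRP = 1.69% + 0.8266 × 7.40% = 7.81%

7.81%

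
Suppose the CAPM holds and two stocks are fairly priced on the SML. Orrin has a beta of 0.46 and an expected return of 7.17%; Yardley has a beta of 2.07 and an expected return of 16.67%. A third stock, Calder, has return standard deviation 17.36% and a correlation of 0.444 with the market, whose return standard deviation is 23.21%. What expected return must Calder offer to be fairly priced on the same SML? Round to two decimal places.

6.42%

MRP = (16.67% − 7.17%) / (2.07 − 0.46) = 5.9006%
R_f = 7.17% − 0.46 × 5.9006% = 4.4557%
β_Calder = ρ·σ_i/σ_m = 0.444 × 17.36 / 23.21 = 0.3321
E(R_Calder) = R_f + β × MRP = 4.4557% + 0.3321 × 5.9006% = 6.42%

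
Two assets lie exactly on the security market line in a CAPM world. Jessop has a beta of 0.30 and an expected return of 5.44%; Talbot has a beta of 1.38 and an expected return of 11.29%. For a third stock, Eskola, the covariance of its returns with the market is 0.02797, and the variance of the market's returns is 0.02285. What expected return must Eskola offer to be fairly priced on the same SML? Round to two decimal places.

MRP = (11.29% − 5.44%) / (1.38 − 0.30) = 5.4167%
R_f = 5.44% − 0.30 × 5.4167% = 3.8150%
β_Eskola = Cov / Var(R_m) = 0.02797 / 0.02285 = 1.2241
E(R_Eskola) = R_f + β × MRP = 3.8150% + 1.2241 × 5.4167% = 10.45%

10.45%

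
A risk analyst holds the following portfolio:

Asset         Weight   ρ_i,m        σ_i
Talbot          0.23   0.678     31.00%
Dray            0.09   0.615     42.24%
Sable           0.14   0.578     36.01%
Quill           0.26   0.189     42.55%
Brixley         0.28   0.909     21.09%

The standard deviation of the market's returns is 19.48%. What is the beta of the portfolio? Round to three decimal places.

β_Talbot = 0.678 × 31.00% / 19.48% = 1.0790
β_Dray = 0.615 × 42.24% / 19.48% = 1.3336
β_Sable = 0.578 × 36.01% / 19.48% = 1.0685
β_Quill = 0.189 × 42.55% / 19.48% = 0.4128
β_Brixley = 0.909 × 21.09% / 19.48% = 0.9841
β_P = Σ w_i β_i = 0.23×1.0790 + 0.09×1.3336 + 0.14×1.0685 + 0.26×0.4128 + 0.28×0.9841 = 0.9007

0.901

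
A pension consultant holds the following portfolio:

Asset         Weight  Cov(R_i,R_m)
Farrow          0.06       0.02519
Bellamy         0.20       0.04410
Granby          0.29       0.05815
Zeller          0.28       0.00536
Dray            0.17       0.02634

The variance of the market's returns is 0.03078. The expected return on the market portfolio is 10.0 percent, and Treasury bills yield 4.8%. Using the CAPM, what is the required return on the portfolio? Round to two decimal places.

β_Farrow = 0.02519 / 0.03078 = 0.8184
β_Bellamy = 0.04410 / 0.03078 = 1.4327
β_Granby = 0.05815 / 0.03078 = 1.8892
β_Zeller = 0.00536 / 0.03078 = 0.1741
β_Dray = 0.02634 / 0.03078 = 0.8558
β_P = Σ w_i β_i = 0.06×0.8184 + 0.20×1.4327 + 0.29×1.8892 + 0.28×0.1741 + 0.17×0.8558 = 1.0777
MRP = 10.0% − 4.8% = 5.20%
E(R_P) = R_f + β_P × MRP = 4.8% + 1.0777 × 5.2% = 10.40%

10.40%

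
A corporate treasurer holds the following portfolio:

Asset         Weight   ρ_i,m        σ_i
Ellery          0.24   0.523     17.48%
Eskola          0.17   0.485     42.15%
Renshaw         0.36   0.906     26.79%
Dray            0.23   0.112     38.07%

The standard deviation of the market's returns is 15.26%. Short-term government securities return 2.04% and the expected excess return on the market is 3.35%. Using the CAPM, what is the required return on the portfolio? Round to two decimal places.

5.42%

β_Ellery = 0.523 × 17.48% / 15.26% = 0.5991
β_Eskola = 0.485 × 42.15% / 15.26% = 1.3396
β_Renshaw = 0.906 × 26.79% / 15.26% = 1.5905
β_Dray = 0.112 × 38.07% / 15.26% = 0.2794
β_P = Σ w_i β_i = 0.24×0.5991 + 0.17×1.3396 + 0.36×1.5905 + 0.23×0.2794 = 1.0084
E(R_P) = R_f + β_P × MRP = 2.04% + 1.0084 × 3.35% = 5.42%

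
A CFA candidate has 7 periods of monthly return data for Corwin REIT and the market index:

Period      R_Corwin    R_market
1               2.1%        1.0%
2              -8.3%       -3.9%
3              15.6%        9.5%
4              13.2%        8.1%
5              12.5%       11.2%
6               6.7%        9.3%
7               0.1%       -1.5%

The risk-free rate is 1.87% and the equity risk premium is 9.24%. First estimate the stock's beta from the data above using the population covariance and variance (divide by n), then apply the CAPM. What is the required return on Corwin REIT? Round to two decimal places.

13.83%

Mean R_i = (2.1 − 8.3 + 15.6 + 13.2 + 12.5 + 6.7 + 0.1) / 7 = 5.9857%
Mean R_m = (1.0 − 3.9 + 9.5 + 8.1 + 11.2 + 9.3 − 1.5) / 7 = 4.8143%
Σ(R_i − R̄_i)(R_m − R̄_m) = 290.0314  ⇒  Cov = 290.0314 / 7 = 41.4331
Σ(R_m − R̄_m)² = 224.0086  ⇒  Var(R_m) = 224.0086 / 7 = 32.0012
β = Cov / Var(R_m) = 41.4331 / 32.0012 = 1.2947
E(R) = R_f + β × MRP = 1.87% + 1.2947 × 9.24% = 13.83%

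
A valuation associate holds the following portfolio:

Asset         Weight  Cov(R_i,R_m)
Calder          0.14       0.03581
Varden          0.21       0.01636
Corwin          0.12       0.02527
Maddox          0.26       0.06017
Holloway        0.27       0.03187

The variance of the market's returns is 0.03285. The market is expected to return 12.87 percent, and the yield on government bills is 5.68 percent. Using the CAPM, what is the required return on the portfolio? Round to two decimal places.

13.50%

β_Calder = 0.03581 / 0.03285 = 1.0901
β_Varden = 0.01636 / 0.03285 = 0.4980
β_Corwin = 0.02527 / 0.03285 = 0.7693
β_Maddox = 0.06017 / 0.03285 = 1.8317
β_Holloway = 0.03187 / 0.03285 = 0.9702
β_P = Σ w_i β_i = 0.14×1.0901 + 0.21×0.4980 + 0.12×0.7693 + 0.26×1.8317 + 0.27×0.9702 = 1.0877
MRP = 12.87% − 5.68% = 7.19%
E(R_P) = R_f + β_P × MRP = 5.68% + 1.0877 × 7.19% = 13.50%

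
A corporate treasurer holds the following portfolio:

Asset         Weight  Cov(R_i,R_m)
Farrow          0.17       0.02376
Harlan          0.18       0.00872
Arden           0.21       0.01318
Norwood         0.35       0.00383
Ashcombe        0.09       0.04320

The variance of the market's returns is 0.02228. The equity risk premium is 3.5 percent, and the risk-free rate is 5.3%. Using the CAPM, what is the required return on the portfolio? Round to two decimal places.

7.44%

β_Farrow = 0.02376 / 0.02228 = 1.0664
β_Harlan = 0.00872 / 0.02228 = 0.3914
β_Arden = 0.01318 / 0.02228 = 0.5916
β_Norwood = 0.00383 / 0.02228 = 0.1719
β_Ashcombe = 0.04320 / 0.02228 = 1.9390
β_P = Σ w_i β_i = 0.17×1.0664 + 0.18×0.3914 + 0.21×0.5916 + 0.35×0.1719 + 0.09×1.9390 = 0.6107
E(R_P) = R_f + β_P × MRP = 5.3% + 0.6107 × 3.5% = 7.44%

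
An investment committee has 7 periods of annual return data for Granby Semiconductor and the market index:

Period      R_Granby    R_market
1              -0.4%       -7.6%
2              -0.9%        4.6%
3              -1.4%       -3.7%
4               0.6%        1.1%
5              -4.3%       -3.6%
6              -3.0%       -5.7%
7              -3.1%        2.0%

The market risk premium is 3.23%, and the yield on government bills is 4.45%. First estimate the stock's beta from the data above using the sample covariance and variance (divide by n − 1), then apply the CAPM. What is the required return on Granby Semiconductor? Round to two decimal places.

Mean R_i = (-0.4 − 0.9 − 1.4 + 0.6 − 4.3 − 3.0 − 3.1) / 7 = -1.7857%
Mean R_m = (-7.6 + 4.6 − 3.7 + 1.1 − 3.6 − 5.7 + 2.0) / 7 = -1.8429%
Σ(R_i − R̄_i)(R_m − R̄_m) = 8.0843  ⇒  Cov = 8.0843 / 6 = 1.3474
Σ(R_m − R̄_m)² = 119.4971  ⇒  Var(R_m) = 119.4971 / 6 = 19.9162
β = Cov / Var(R_m) = 1.3474 / 19.9162 = 0.0677
E(R) = R_f + β × MRP = 4.45% + 0.0677 × 3.23% = 4.67%

4.67%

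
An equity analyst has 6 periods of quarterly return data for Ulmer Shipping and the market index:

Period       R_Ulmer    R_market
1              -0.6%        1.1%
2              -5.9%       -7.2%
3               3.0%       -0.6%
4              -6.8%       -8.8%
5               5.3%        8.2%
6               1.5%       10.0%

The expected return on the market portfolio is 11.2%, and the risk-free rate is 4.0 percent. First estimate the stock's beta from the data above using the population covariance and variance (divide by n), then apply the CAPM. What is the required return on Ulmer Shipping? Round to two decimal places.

Mean R_i = (-0.6 − 5.9 + 3.0 − 6.8 + 5.3 + 1.5) / 6 = -0.5833%
Mean R_m = (1.1 − 7.2 − 0.6 − 8.8 + 8.2 + 10.0) / 6 = 0.4500%
Σ(R_i − R̄_i)(R_m − R̄_m) = 159.8950  ⇒  Cov = 159.8950 / 6 = 26.6492
Σ(R_m − R̄_m)² = 296.8750  ⇒  Var(R_m) = 296.8750 / 6 = 49.4792
β = Cov / Var(R_m) = 26.6492 / 49.4792 = 0.5386
MRP = 11.2% − 4.0% = 7.20%
E(R) = R_f + β × MRP = 4.0% + 0.5386 × 7.2% = 7.88%

7.88%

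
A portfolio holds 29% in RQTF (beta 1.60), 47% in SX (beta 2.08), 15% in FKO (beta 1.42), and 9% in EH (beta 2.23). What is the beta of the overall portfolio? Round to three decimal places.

β_P = Σ w_i β_i = 0.29×1.60 + 0.47×2.08 + 0.15×1.42 + 0.09×2.23 = 1.8553

1.855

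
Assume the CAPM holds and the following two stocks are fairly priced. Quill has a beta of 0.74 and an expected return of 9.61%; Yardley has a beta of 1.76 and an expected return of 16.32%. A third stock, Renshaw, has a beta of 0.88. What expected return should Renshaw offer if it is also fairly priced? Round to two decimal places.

MRP (SML slope) = (16.32% − 9.61%) / (1.76 − 0.74) = 6.71% / 1.02 = 6.5784%
R_f (intercept) = 9.61% − 0.74 × 6.5784% = 4.7420%
E(R_Renshaw) = R_f + β × MRP = 4.7420% + 0.88 × 6.5784% = 10.53%

10.53%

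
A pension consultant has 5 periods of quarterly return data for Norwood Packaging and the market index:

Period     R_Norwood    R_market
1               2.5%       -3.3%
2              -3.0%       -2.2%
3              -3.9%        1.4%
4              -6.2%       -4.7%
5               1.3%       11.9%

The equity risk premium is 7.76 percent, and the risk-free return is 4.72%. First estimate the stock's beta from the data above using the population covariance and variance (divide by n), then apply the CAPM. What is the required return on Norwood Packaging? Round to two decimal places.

Mean R_i = (2.5 − 3.0 − 3.9 − 6.2 + 1.3) / 5 = -1.8600%
Mean R_m = (-3.3 − 2.2 + 1.4 − 4.7 + 11.9) / 5 = 0.6200%
Σ(R_i − R̄_i)(R_m − R̄_m) = 43.2660  ⇒  Cov = 43.2660 / 5 = 8.6532
Σ(R_m − R̄_m)² = 179.4680  ⇒  Var(R_m) = 179.4680 / 5 = 35.8936
β = Cov / Var(R_m) = 8.6532 / 35.8936 = 0.2411
E(R) = R_f + β × MRP = 4.72% + 0.2411 × 7.76% = 6.59%

6.59%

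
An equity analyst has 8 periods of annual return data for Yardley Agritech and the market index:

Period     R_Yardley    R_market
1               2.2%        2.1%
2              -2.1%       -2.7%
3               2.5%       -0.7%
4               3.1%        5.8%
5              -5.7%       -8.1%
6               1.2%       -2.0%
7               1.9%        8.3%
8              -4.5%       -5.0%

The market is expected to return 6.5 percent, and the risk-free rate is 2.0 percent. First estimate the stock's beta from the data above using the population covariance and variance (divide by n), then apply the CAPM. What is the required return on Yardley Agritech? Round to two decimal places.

Mean R_i = (2.2 − 2.1 + 2.5 + 3.1 − 5.7 + 1.2 + 1.9 − 4.5) / 8 = -0.1750%
Mean R_m = (2.1 − 2.7 − 0.7 + 5.8 − 8.1 − 2.0 + 8.3 − 5.0) / 8 = -0.2875%
Σ(R_i − R̄_i)(R_m − R̄_m) = 108.1575  ⇒  Cov = 108.1575 / 8 = 13.5197
Σ(R_m − R̄_m)² = 208.6688  ⇒  Var(R_m) = 208.6688 / 8 = 26.0836
β = Cov / Var(R_m) = 13.5197 / 26.0836 = 0.5183
MRP = 6.5% − 2.0% = 4.50%
E(R) = R_f + β × MRP = 2.0% + 0.5183 × 4.5% = 4.33%

4.33%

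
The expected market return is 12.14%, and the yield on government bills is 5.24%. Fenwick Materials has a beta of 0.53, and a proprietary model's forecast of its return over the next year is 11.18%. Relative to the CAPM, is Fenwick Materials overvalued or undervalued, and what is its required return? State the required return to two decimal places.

Undervalued; required return 8.90%

MRP = 12.14% − 5.24% = 6.90%
Required return = R_f + β·MRP = 5.24% + 0.53 × 6.90% = 8.90%
Forecast 11.18% > required 8.90% → the stock plots above the SML → undervalued.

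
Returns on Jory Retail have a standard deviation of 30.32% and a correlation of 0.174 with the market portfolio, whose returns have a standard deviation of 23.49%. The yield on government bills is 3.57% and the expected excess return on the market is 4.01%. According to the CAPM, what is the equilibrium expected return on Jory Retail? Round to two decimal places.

4.47%

β = ρ × σ_i / σ_m = 0.174 × 30.32% / 23.49% = 0.2246
E(R) = 3.57% + 0.2246 × 4.01% = 4.47%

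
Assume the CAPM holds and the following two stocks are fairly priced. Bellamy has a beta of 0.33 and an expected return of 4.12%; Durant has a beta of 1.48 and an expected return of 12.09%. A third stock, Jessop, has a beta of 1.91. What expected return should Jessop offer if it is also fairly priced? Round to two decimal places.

15.07%

MRP (SML slope) = (12.09% − 4.12%) / (1.48 − 0.33) = 7.97% / 1.15 = 6.9304%
R_f (intercept) = 4.12% − 0.33 × 6.9304% = 1.8330%
E(R_Jessop) = R_f + β × MRP = 1.8330% + 1.91 × 6.9304% = 15.07%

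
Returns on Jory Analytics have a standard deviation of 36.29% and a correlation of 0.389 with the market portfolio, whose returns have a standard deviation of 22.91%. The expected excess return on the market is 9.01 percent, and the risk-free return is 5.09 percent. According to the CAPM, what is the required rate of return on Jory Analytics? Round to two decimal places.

β = ρ × σ_i / σ_m = 0.389 × 36.29% / 22.91% = 0.6162
E(R) = 5.09% + 0.6162 × 9.01% = 10.64%

10.64%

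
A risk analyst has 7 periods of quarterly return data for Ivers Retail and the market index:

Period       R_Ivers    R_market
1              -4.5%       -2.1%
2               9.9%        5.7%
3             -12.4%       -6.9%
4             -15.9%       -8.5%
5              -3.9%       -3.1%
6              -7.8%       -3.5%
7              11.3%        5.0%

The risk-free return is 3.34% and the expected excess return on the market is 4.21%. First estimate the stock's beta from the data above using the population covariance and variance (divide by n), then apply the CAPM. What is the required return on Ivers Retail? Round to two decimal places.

11.33%

Mean R_i = (-4.5 + 9.9 − 12.4 − 15.9 − 3.9 − 7.8 + 11.3) / 7 = -3.3286%
Mean R_m = (-2.1 + 5.7 − 6.9 − 8.5 − 3.1 − 3.5 + 5.0) / 7 = -1.9143%
Σ(R_i − R̄_i)(R_m − R̄_m) = 337.8771  ⇒  Cov = 337.8771 / 7 = 48.2682
Σ(R_m − R̄_m)² = 177.9686  ⇒  Var(R_m) = 177.9686 / 7 = 25.4241
β = Cov / Var(R_m) = 48.2682 / 25.4241 = 1.8985
E(R) = R_f + β × MRP = 3.34% + 1.8985 × 4.21% = 11.33%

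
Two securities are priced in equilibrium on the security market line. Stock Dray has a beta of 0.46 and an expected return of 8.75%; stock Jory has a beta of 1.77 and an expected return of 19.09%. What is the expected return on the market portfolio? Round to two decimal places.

13.01%

Both satisfy E(R) = R_f + β·MRP, so the slope of the SML is
MRP = (19.09% − 8.75%) / (1.77 − 0.46) = 10.34% / 1.31 = 7.8931%
R_f = E(R_Dray) − β_Dray·MRP = 8.75% − 0.46 × 7.8931% = 5.1192%
E(R_m) = R_f + MRP = 5.1192% + 7.8931% = 13.01%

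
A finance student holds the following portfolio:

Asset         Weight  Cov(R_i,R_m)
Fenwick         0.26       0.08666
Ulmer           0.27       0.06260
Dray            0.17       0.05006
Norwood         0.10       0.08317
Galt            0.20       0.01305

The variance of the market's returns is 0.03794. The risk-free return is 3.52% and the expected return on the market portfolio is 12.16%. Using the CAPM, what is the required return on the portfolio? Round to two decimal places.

β_Fenwick = 0.08666 / 0.03794 = 2.2841
β_Ulmer = 0.06260 / 0.03794 = 1.6500
β_Dray = 0.05006 / 0.03794 = 1.3195
β_Norwood = 0.08317 / 0.03794 = 2.1921
β_Galt = 0.01305 / 0.03794 = 0.3440
β_P = Σ w_i β_i = 0.26×2.2841 + 0.27×1.6500 + 0.17×1.3195 + 0.10×2.1921 + 0.20×0.3440 = 1.5517
MRP = 12.16% − 3.52% = 8.64%
E(R_P) = R_f + β_P × MRP = 3.52% + 1.5517 × 8.64% = 16.93%

16.93%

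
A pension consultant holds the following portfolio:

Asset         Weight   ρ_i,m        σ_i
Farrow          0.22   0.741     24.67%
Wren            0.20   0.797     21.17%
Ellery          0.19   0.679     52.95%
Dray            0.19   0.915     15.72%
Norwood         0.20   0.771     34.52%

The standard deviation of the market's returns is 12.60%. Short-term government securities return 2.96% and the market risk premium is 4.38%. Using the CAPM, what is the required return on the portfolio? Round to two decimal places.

β_Farrow = 0.741 × 24.67% / 12.60% = 1.4508
β_Wren = 0.797 × 21.17% / 12.60% = 1.3391
β_Ellery = 0.679 × 52.95% / 12.60% = 2.8534
β_Dray = 0.915 × 15.72% / 12.60% = 1.1416
β_Norwood = 0.771 × 34.52% / 12.60% = 2.1123
β_P = Σ w_i β_i = 0.22×1.4508 + 0.20×1.3391 + 0.19×2.8534 + 0.19×1.1416 + 0.20×2.1123 = 1.7685
E(R_P) = R_f + β_P × MRP = 2.96% + 1.7685 × 4.38% = 10.71%

10.71%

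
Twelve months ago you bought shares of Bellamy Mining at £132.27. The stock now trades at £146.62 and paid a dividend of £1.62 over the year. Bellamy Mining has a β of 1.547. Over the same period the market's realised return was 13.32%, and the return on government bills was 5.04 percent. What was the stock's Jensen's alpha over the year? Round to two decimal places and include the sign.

Realised HPR = (P1 + D1 − P0) / P0 = (146.62 + 1.62 − 132.27) / 132.27 = 15.97 / 132.27 = 12.0738%
MRP = 13.32% − 5.04% = 8.28%
CAPM required = R_f + β·MRP = 5.04% + 1.547 × 8.28% = 17.84916%
α = realised − required = 12.0738% − 17.84916% = -5.78%

-5.78%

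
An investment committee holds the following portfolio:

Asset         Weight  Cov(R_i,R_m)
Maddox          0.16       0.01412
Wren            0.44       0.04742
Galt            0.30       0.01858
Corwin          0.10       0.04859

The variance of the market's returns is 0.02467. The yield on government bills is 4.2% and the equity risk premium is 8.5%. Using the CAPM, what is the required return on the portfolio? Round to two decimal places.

15.76%

β_Maddox = 0.01412 / 0.02467 = 0.5724
β_Wren = 0.04742 / 0.02467 = 1.9222
β_Galt = 0.01858 / 0.02467 = 0.7531
β_Corwin = 0.04859 / 0.02467 = 1.9696
β_P = Σ w_i β_i = 0.16×0.5724 + 0.44×1.9222 + 0.30×0.7531 + 0.10×1.9696 = 1.3602
E(R_P) = R_f + β_P × MRP = 4.2% + 1.3602 × 8.5% = 15.76%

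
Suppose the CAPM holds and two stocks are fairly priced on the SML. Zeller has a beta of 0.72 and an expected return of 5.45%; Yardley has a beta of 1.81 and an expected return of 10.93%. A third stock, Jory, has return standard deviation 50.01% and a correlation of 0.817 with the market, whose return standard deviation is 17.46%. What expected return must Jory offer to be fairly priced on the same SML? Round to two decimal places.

MRP = (10.93% − 5.45%) / (1.81 − 0.72) = 5.0275%
R_f = 5.45% − 0.72 × 5.0275% = 1.8302%
β_Jory = ρ·σ_i/σ_m = 0.817 × 50.01 / 17.46 = 2.3401
E(R_Jory) = R_f + β × MRP = 1.8302% + 2.3401 × 5.0275% = 13.60%

13.60%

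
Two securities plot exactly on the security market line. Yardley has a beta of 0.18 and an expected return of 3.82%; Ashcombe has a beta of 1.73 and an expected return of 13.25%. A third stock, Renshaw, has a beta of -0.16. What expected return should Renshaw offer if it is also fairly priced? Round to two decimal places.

MRP (SML slope) = (13.25% − 3.82%) / (1.73 − 0.18) = 9.43% / 1.55 = 6.0839%
R_f (intercept) = 3.82% − 0.18 × 6.0839% = 2.7249%
E(R_Renshaw) = R_f + β × MRP = 2.7249% + -0.16 × 6.0839% = 1.75%

1.75%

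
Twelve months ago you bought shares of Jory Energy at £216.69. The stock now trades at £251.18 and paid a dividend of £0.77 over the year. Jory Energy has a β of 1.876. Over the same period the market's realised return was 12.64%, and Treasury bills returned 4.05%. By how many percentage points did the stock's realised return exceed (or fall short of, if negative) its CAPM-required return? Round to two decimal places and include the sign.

Realised HPR = (P1 + D1 − P0) / P0 = (251.18 + 0.77 − 216.69) / 216.69 = 35.26 / 216.69 = 16.2721%
MRP = 12.64% − 4.05% = 8.59%
CAPM required = R_f + β·MRP = 4.05% + 1.876 × 8.59% = 20.16484%
α = realised − required = 16.2721% − 20.16484% = -3.89%

-3.89%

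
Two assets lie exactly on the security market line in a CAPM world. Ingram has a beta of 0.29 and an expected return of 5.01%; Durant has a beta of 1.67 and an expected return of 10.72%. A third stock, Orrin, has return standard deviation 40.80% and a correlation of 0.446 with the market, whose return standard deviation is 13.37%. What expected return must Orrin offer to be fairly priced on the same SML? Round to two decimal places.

9.44%

MRP = (10.72% − 5.01%) / (1.67 − 0.29) = 4.1377%
R_f = 5.01% − 0.29 × 4.1377% = 3.8101%
β_Orrin = ρ·σ_i/σ_m = 0.446 × 40.80 / 13.37 = 1.3610
E(R_Orrin) = R_f + β × MRP = 3.8101% + 1.3610 × 4.1377% = 9.44%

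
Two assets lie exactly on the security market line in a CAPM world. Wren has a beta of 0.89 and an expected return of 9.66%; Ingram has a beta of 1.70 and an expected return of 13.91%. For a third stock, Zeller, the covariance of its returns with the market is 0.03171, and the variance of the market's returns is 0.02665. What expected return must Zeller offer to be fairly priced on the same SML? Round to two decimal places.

11.23%

MRP = (13.91% − 9.66%) / (1.70 − 0.89) = 5.2469%
R_f = 9.66% − 0.89 × 5.2469% = 4.9903%
β_Zeller = Cov / Var(R_m) = 0.03171 / 0.02665 = 1.1899
E(R_Zeller) = R_f + β × MRP = 4.9903% + 1.1899 × 5.2469% = 11.23%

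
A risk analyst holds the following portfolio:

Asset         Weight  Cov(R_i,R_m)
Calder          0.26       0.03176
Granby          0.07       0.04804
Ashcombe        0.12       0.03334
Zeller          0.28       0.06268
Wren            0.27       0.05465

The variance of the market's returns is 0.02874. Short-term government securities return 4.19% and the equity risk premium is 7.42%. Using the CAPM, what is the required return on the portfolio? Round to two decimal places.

β_Calder = 0.03176 / 0.02874 = 1.1051
β_Granby = 0.04804 / 0.02874 = 1.6715
β_Ashcombe = 0.03334 / 0.02874 = 1.1601
β_Zeller = 0.06268 / 0.02874 = 2.1809
β_Wren = 0.05465 / 0.02874 = 1.9015
β_P = Σ w_i β_i = 0.26×1.1051 + 0.07×1.6715 + 0.12×1.1601 + 0.28×2.1809 + 0.27×1.9015 = 1.6676
E(R_P) = R_f + β_P × MRP = 4.19% + 1.6676 × 7.42% = 16.56%

16.56%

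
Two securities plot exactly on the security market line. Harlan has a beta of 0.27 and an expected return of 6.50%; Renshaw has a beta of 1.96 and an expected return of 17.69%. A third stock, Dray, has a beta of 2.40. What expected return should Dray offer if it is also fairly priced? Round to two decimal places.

MRP (SML slope) = (17.69% − 6.50%) / (1.96 − 0.27) = 11.19% / 1.69 = 6.6213%
R_f (intercept) = 6.50% − 0.27 × 6.6213% = 4.7122%
E(R_Dray) = R_f + β × MRP = 4.7122% + 2.40 × 6.6213% = 20.60%

20.60%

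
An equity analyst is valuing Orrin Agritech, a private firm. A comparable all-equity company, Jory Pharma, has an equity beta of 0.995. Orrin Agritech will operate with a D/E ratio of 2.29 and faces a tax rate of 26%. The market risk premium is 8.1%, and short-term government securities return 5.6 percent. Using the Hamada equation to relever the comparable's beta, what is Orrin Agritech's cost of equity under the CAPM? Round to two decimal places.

β_L = β_U × [1 + (1 − t)(D/E)] = 0.995 × [1 + (1 − 0.26) × 2.29]
    = 0.995 × [1 + 0.74 × 2.29] = 0.995 × 2.6946 = 2.6811
E(R) = R_f + β_L × MRP = 5.6% + 2.6811 × 8.1% = 27.32%

27.32%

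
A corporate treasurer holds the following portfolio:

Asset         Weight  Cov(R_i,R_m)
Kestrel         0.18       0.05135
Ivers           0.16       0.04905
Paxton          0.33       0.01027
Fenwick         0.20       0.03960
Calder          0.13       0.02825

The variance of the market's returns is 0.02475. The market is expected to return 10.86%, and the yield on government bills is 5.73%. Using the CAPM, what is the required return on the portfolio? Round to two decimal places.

β_Kestrel = 0.05135 / 0.02475 = 2.0747
β_Ivers = 0.04905 / 0.02475 = 1.9818
β_Paxton = 0.01027 / 0.02475 = 0.4149
β_Fenwick = 0.03960 / 0.02475 = 1.6000
β_Calder = 0.02825 / 0.02475 = 1.1414
β_P = Σ w_i β_i = 0.18×2.0747 + 0.16×1.9818 + 0.33×0.4149 + 0.20×1.6000 + 0.13×1.1414 = 1.2958
MRP = 10.86% − 5.73% = 5.13%
E(R_P) = R_f + β_P × MRP = 5.73% + 1.2958 × 5.13% = 12.38%

12.38%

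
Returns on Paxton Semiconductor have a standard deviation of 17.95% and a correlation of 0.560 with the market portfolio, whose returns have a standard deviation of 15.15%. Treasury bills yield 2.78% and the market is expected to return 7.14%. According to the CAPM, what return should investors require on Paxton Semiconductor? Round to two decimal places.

β = ρ × σ_i / σ_m = 0.560 × 17.95% / 15.15% = 0.6635
MRP = 7.14% − 2.78% = 4.36%
E(R) = 2.78% + 0.6635 × 4.36% = 5.67%

5.67%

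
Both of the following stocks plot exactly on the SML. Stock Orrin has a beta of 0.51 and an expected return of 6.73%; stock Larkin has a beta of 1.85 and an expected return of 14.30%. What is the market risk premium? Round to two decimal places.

Both satisfy E(R) = R_f + β·MRP, so the slope of the SML is
MRP = (14.30% − 6.73%) / (1.85 − 0.51) = 7.57% / 1.34 = 5.6493%

5.65%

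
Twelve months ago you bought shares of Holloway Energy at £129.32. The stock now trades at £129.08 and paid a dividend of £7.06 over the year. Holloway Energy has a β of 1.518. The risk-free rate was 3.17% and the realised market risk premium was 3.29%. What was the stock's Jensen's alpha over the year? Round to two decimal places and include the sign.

Realised HPR = (P1 + D1 − P0) / P0 = (129.08 + 7.06 − 129.32) / 129.32 = 6.82 / 129.32 = 5.2737%
CAPM required = R_f + β·MRP = 3.17% + 1.518 × 3.29% = 8.16422%
α = realised − required = 5.2737% − 8.16422% = -2.89%

-2.89%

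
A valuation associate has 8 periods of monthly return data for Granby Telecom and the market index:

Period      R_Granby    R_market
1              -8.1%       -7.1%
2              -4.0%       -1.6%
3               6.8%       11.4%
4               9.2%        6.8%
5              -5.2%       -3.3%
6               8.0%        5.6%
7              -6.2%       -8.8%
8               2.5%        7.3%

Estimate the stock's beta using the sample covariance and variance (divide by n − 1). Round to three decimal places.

0.861

Mean R_i = (-8.1 − 4.0 + 6.8 + 9.2 − 5.2 + 8.0 − 6.2 + 2.5) / 8 = 0.3750%
Mean R_m = (-7.1 − 1.6 + 11.4 + 6.8 − 3.3 + 5.6 − 8.8 + 7.3) / 8 = 1.2875%
Σ(R_i − R̄_i)(R_m − R̄_m) = 334.8975  ⇒  Cov = 334.8975 / 7 = 47.8425
Σ(R_m − R̄_m)² = 388.8888  ⇒  Var(R_m) = 388.8888 / 7 = 55.5555
β = Cov / Var(R_m) = 47.8425 / 55.5555 = 0.8612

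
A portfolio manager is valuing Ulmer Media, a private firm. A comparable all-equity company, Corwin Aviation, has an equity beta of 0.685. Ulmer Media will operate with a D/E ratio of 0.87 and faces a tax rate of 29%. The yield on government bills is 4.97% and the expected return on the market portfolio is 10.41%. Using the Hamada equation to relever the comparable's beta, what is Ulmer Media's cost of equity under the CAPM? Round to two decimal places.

11.00%

β_L = β_U × [1 + (1 − t)(D/E)] = 0.685 × [1 + (1 − 0.29) × 0.87]
    = 0.685 × [1 + 0.71 × 0.87] = 0.685 × 1.6177 = 1.1081
MRP = 10.41% − 4.97% = 5.44%
E(R) = R_f + β_L × MRP = 4.97% + 1.1081 × 5.44% = 11.00%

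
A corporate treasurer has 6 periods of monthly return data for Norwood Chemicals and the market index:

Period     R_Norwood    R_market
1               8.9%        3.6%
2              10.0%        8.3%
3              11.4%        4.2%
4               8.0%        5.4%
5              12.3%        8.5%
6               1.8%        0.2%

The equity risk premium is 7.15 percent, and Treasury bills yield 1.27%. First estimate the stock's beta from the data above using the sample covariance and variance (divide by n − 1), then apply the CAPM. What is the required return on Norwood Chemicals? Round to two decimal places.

8.18%

Mean R_i = (8.9 + 10.0 + 11.4 + 8.0 + 12.3 + 1.8) / 6 = 8.7333%
Mean R_m = (3.6 + 8.3 + 4.2 + 5.4 + 8.5 + 0.2) / 6 = 5.0333%
Σ(R_i − R̄_i)(R_m − R̄_m) = 47.2833  ⇒  Cov = 47.2833 / 5 = 9.4567
Σ(R_m − R̄_m)² = 48.9333  ⇒  Var(R_m) = 48.9333 / 5 = 9.7867
β = Cov / Var(R_m) = 9.4567 / 9.7867 = 0.9663
E(R) = R_f + β × MRP = 1.27% + 0.9663 × 7.15% = 8.18%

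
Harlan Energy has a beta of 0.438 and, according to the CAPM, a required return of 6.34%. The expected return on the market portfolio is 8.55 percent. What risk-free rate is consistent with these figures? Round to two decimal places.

4.62%

E(R) = R_f + β(E(R_m) − R_f) = R_f(1 − β) + β·E(R_m)
6.34% = R_f × (1 − 0.438) + 0.438 × 8.55%
6.34% = R_f × 0.562 + 3.74490%
R_f = (6.34% − 3.74490%) / 0.562 = 4.62%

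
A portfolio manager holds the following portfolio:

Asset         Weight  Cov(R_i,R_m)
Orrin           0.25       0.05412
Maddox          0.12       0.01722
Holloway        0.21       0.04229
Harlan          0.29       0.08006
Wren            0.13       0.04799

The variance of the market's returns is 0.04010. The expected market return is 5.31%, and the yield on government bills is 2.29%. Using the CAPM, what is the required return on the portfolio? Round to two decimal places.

6.35%

β_Orrin = 0.05412 / 0.04010 = 1.3496
β_Maddox = 0.01722 / 0.04010 = 0.4294
β_Holloway = 0.04229 / 0.04010 = 1.0546
β_Harlan = 0.08006 / 0.04010 = 1.9965
β_Wren = 0.04799 / 0.04010 = 1.1968
β_P = Σ w_i β_i = 0.25×1.3496 + 0.12×0.4294 + 0.21×1.0546 + 0.29×1.9965 + 0.13×1.1968 = 1.3450
MRP = 5.31% − 2.29% = 3.02%
E(R_P) = R_f + β_P × MRP = 2.29% + 1.3450 × 3.02% = 6.35%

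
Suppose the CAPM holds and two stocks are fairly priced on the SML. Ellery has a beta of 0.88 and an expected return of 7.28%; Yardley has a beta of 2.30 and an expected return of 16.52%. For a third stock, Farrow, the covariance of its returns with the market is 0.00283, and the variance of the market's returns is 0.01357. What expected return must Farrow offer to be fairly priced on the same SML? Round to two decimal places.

MRP = (16.52% − 7.28%) / (2.30 − 0.88) = 6.5070%
R_f = 7.28% − 0.88 × 6.5070% = 1.5538%
β_Farrow = Cov / Var(R_m) = 0.00283 / 0.01357 = 0.2085
E(R_Farrow) = R_f + β × MRP = 1.5538% + 0.2085 × 6.5070% = 2.91%

2.91%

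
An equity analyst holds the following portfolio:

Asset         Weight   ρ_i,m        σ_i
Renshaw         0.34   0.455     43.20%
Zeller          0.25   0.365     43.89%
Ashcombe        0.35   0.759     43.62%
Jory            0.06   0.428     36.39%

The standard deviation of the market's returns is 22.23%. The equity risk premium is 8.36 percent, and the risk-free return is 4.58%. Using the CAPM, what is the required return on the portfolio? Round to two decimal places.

13.31%

β_Renshaw = 0.455 × 43.20% / 22.23% = 0.8842
β_Zeller = 0.365 × 43.89% / 22.23% = 0.7206
β_Ashcombe = 0.759 × 43.62% / 22.23% = 1.4893
β_Jory = 0.428 × 36.39% / 22.23% = 0.7006
β_P = Σ w_i β_i = 0.34×0.8842 + 0.25×0.7206 + 0.35×1.4893 + 0.06×0.7006 = 1.0441
E(R_P) = R_f + β_P × MRP = 4.58% + 1.0441 × 8.36% = 13.31%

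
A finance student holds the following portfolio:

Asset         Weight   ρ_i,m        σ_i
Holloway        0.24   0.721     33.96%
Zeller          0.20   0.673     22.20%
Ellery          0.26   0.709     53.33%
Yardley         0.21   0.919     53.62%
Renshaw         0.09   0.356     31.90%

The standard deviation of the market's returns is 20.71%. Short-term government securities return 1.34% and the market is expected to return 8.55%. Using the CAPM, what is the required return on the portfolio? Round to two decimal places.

β_Holloway = 0.721 × 33.96% / 20.71% = 1.1823
β_Zeller = 0.673 × 22.20% / 20.71% = 0.7214
β_Ellery = 0.709 × 53.33% / 20.71% = 1.8257
β_Yardley = 0.919 × 53.62% / 20.71% = 2.3794
β_Renshaw = 0.356 × 31.90% / 20.71% = 0.5484
β_P = Σ w_i β_i = 0.24×1.1823 + 0.20×0.7214 + 0.26×1.8257 + 0.21×2.3794 + 0.09×0.5484 = 1.4517
MRP = 8.55% − 1.34% = 7.21%
E(R_P) = R_f + β_P × MRP = 1.34% + 1.4517 × 7.21% = 11.81%

11.81%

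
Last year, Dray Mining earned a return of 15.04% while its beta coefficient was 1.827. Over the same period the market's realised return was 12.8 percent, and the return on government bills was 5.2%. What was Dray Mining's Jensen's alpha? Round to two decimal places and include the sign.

Market excess return = 12.8% − 5.2% = 7.60%
CAPM benchmark = R_f + β(R_m − R_f) = 5.2% + 1.827 × 7.6% = 19.0852%
α = actual − benchmark = 15.04% − 19.0852% = -4.05%

-4.05%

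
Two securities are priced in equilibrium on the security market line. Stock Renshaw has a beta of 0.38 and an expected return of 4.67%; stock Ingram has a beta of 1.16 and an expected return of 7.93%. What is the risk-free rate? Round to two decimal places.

3.08%

Both satisfy E(R) = R_f + β·MRP, so the slope of the SML is
MRP = (7.93% − 4.67%) / (1.16 − 0.38) = 3.26% / 0.78 = 4.1795%
R_f = E(R_Renshaw) − β_Renshaw·MRP = 4.67% − 0.38 × 4.1795% = 3.0818%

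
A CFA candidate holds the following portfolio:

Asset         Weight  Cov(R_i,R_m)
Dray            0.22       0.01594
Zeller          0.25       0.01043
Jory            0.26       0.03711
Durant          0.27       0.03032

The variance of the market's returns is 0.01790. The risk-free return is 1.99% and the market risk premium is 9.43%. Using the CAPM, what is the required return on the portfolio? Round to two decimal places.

14.61%

β_Dray = 0.01594 / 0.01790 = 0.8905
β_Zeller = 0.01043 / 0.01790 = 0.5827
β_Jory = 0.03711 / 0.01790 = 2.0732
β_Durant = 0.03032 / 0.01790 = 1.6939
β_P = Σ w_i β_i = 0.22×0.8905 + 0.25×0.5827 + 0.26×2.0732 + 0.27×1.6939 = 1.3380
E(R_P) = R_f + β_P × MRP = 1.99% + 1.3380 × 9.43% = 14.61%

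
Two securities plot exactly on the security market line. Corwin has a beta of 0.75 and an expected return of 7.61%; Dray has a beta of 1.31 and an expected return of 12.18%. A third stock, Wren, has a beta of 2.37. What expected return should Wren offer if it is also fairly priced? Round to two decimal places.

20.83%

MRP (SML slope) = (12.18% − 7.61%) / (1.31 − 0.75) = 4.57% / 0.56 = 8.1607%
R_f (intercept) = 7.61% − 0.75 × 8.1607% = 1.4895%
E(R_Wren) = R_f + β × MRP = 1.4895% + 2.37 × 8.1607% = 20.83%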